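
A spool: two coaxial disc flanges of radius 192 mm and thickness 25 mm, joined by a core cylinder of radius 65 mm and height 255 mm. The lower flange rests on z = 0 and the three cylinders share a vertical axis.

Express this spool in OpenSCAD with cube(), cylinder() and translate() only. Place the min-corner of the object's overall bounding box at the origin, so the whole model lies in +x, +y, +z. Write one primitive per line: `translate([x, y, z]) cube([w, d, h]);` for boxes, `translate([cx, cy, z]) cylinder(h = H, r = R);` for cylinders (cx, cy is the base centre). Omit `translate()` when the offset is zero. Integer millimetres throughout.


translate([192, 192, 0]) cylinder(h = 25, r = 192);
translate([192, 192, 25]) cylinder(h = 255, r = 65);
translate([192, 192, 280]) cylinder(h = 25, r = 192);


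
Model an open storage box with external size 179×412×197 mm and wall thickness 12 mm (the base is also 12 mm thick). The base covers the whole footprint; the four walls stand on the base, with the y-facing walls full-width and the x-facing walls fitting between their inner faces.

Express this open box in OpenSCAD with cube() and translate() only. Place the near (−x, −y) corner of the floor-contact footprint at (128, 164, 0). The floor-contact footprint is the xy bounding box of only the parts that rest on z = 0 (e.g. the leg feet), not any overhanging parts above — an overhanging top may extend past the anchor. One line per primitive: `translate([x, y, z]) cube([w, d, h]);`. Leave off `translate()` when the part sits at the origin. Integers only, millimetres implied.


translate([128, 164, 0]) cube([179, 412, 12]);
translate([128, 164, 12]) cube([179, 12, 185]);
translate([128, 564, 12]) cube([179, 12, 185]);
translate([128, 176, 12]) cube([12, 388, 185]);
translate([295, 176, 12]) cube([12, 388, 185]);


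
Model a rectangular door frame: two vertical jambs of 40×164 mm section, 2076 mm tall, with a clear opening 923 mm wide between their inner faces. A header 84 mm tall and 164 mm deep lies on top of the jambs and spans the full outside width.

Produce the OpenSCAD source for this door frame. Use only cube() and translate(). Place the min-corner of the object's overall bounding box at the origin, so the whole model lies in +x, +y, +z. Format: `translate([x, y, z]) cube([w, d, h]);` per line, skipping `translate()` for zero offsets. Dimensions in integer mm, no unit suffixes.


cube([40, 164, 2076]);
translate([963, 0, 0]) cube([40, 164, 2076]);
translate([0, 0, 2076]) cube([1003, 164, 84]);


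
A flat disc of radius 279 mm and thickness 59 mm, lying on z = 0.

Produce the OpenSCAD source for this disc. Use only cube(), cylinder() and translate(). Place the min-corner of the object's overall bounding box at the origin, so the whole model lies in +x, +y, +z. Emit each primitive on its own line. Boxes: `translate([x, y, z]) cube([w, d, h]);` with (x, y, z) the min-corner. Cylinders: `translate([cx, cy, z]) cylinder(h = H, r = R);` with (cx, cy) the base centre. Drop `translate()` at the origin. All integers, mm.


translate([279, 279, 0]) cylinder(h = 59, r = 279);


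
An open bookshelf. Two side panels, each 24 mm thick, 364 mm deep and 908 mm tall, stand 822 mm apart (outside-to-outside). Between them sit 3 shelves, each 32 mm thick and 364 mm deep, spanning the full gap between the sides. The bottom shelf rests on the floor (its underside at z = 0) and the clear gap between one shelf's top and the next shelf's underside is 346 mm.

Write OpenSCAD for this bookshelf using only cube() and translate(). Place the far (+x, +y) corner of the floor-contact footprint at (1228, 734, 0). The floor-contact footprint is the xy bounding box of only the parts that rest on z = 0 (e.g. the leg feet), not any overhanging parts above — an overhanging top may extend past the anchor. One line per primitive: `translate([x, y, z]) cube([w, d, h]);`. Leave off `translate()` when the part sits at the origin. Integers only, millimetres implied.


translate([406, 370, 0]) cube([24, 364, 908]);
translate([1204, 370, 0]) cube([24, 364, 908]);
translate([430, 370, 0]) cube([774, 364, 32]);
translate([430, 370, 378]) cube([774, 364, 32]);
translate([430, 370, 756]) cube([774, 364, 32]);


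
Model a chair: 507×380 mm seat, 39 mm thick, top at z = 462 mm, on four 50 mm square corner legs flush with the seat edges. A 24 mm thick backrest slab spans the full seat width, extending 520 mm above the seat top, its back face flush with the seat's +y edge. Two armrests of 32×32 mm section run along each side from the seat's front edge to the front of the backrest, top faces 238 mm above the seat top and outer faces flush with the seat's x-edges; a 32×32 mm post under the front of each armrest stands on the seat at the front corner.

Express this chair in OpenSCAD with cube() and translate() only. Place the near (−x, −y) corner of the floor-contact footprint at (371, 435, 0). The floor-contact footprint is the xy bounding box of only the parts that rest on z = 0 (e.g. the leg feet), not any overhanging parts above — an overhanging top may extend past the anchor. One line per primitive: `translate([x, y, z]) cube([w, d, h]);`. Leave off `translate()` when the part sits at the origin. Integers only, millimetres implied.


translate([371, 435, 423]) cube([507, 380, 39]);
translate([371, 435, 0]) cube([50, 50, 423]);
translate([828, 435, 0]) cube([50, 50, 423]);
translate([371, 765, 0]) cube([50, 50, 423]);
translate([828, 765, 0]) cube([50, 50, 423]);
translate([371, 791, 462]) cube([507, 24, 520]);
translate([371, 435, 668]) cube([32, 356, 32]);
translate([846, 435, 668]) cube([32, 356, 32]);
translate([371, 435, 462]) cube([32, 32, 206]);
translate([846, 435, 462]) cube([32, 32, 206]);


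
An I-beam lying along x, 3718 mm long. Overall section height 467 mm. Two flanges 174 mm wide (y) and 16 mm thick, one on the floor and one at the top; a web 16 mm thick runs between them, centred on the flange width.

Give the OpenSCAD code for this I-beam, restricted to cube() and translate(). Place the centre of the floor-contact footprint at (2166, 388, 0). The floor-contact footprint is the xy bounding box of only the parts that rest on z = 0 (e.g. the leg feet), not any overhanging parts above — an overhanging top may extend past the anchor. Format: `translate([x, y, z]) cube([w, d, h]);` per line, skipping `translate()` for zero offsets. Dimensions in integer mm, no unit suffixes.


translate([307, 301, 0]) cube([3718, 174, 16]);
translate([307, 380, 16]) cube([3718, 16, 435]);
translate([307, 301, 451]) cube([3718, 174, 16]);


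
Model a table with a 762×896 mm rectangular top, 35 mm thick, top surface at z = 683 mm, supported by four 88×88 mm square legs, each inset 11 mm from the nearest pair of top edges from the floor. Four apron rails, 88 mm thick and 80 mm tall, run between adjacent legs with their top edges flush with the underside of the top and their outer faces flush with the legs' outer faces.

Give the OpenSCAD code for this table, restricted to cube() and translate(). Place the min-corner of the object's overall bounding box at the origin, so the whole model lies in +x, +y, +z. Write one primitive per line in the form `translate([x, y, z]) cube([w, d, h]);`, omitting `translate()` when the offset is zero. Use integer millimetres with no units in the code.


translate([0, 0, 648]) cube([762, 896, 35]);
translate([11, 11, 0]) cube([88, 88, 648]);
translate([663, 11, 0]) cube([88, 88, 648]);
translate([11, 797, 0]) cube([88, 88, 648]);
translate([663, 797, 0]) cube([88, 88, 648]);
translate([99, 11, 568]) cube([564, 88, 80]);
translate([99, 797, 568]) cube([564, 88, 80]);
translate([11, 99, 568]) cube([88, 698, 80]);
translate([663, 99, 568]) cube([88, 698, 80]);


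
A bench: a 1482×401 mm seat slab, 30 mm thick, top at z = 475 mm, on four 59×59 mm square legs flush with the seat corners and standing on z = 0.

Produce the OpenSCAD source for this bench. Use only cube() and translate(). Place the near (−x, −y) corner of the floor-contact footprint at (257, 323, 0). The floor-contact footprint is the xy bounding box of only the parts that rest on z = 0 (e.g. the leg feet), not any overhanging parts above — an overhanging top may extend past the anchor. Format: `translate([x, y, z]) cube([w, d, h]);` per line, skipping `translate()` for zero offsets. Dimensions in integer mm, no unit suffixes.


translate([257, 323, 445]) cube([1482, 401, 30]);
translate([257, 323, 0]) cube([59, 59, 445]);
translate([257, 665, 0]) cube([59, 59, 445]);
translate([1680, 323, 0]) cube([59, 59, 445]);
translate([1680, 665, 0]) cube([59, 59, 445]);


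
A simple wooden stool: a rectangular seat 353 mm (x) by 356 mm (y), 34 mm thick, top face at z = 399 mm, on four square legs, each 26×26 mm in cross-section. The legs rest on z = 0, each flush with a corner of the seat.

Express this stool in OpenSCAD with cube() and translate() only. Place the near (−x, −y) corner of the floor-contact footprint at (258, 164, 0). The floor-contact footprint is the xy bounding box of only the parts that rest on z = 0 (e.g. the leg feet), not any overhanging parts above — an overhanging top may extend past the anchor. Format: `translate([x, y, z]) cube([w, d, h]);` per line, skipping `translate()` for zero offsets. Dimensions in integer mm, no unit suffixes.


// leg_h = 399 - 34 = 365
translate([258, 164, 365]) cube([353, 356, 34]);
translate([258, 164, 0]) cube([26, 26, 365]);
translate([585, 164, 0]) cube([26, 26, 365]);
translate([258, 494, 0]) cube([26, 26, 365]);
translate([585, 494, 0]) cube([26, 26, 365]);


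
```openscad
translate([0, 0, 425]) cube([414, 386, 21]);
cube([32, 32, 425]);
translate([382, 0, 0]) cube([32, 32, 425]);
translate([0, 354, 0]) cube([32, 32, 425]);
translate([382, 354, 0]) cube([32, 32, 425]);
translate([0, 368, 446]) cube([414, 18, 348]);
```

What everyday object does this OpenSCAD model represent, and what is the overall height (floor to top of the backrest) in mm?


A chair. The overall height is 794 mm.

A slab on four corner posts with a tall panel at the back — a chair. The seat slab sits at z = 425 with thickness 21, and the 348 mm backrest starts at the seat top, so the overall height is 425 + 21 + 348 = 794 mm.


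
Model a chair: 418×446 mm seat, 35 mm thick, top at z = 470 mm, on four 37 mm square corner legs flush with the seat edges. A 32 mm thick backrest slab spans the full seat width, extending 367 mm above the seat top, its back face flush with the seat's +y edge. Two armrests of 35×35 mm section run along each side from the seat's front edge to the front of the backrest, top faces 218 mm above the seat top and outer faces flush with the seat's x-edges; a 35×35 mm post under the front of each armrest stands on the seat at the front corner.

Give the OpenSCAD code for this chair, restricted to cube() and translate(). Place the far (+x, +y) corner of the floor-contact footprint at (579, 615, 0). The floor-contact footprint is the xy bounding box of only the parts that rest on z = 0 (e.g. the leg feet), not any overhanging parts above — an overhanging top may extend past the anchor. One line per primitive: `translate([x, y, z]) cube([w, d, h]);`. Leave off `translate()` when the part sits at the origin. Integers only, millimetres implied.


translate([161, 169, 435]) cube([418, 446, 35]);
translate([161, 169, 0]) cube([37, 37, 435]);
translate([542, 169, 0]) cube([37, 37, 435]);
translate([161, 578, 0]) cube([37, 37, 435]);
translate([542, 578, 0]) cube([37, 37, 435]);
translate([161, 583, 470]) cube([418, 32, 367]);
translate([161, 169, 653]) cube([35, 414, 35]);
translate([544, 169, 653]) cube([35, 414, 35]);
translate([161, 169, 470]) cube([35, 35, 183]);
translate([544, 169, 470]) cube([35, 35, 183]);


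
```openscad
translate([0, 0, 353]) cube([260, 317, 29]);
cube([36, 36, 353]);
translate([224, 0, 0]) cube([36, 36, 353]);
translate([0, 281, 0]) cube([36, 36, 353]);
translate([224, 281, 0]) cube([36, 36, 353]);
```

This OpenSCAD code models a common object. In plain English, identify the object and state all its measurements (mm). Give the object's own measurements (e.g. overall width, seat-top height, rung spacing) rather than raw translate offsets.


A simple wooden stool: a rectangular seat 260 mm (x) by 317 mm (y), 29 mm thick, top face at z = 382 mm, on four square legs, each 36×36 mm in cross-section. The legs rest on z = 0, each flush with a corner of the seat.


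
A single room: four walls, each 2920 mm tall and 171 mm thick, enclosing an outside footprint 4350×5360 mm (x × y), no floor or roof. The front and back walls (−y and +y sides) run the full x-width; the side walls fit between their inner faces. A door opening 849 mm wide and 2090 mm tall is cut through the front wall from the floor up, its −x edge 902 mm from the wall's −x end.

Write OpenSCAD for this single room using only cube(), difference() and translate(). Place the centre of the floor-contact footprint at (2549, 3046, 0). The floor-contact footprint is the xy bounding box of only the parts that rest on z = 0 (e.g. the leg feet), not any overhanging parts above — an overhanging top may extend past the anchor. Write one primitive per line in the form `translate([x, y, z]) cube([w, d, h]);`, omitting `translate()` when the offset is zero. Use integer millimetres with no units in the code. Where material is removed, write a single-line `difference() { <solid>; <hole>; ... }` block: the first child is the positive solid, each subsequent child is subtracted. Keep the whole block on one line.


difference() { translate([374, 366, 0]) cube([4350, 171, 2920]); translate([1276, 366, 0]) cube([849, 171, 2090]); }
translate([374, 5555, 0]) cube([4350, 171, 2920]);
translate([374, 537, 0]) cube([171, 5018, 2920]);
translate([4553, 537, 0]) cube([171, 5018, 2920]);


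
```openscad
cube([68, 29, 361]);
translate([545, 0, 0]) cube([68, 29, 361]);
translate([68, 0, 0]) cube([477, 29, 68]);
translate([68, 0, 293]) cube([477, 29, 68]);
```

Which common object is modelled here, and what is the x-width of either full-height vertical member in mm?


A picture frame. The border width is 68 mm.

Four thin pieces enclosing a rectangular opening — a picture frame. The two full-height stiles are 361 mm tall; the top rail sits at z = 293 and is 68 mm tall, so the border above the opening is 361 − 293 = 68 mm, matching the stile x-width.


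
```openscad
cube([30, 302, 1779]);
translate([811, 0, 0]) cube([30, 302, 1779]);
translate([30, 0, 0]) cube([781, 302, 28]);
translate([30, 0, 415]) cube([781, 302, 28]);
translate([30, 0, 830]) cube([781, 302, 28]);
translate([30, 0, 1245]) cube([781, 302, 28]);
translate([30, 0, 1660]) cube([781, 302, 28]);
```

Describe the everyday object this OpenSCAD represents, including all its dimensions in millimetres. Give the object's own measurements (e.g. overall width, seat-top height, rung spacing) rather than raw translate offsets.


An open bookshelf. Two side panels, each 30 mm thick, 302 mm deep and 1779 mm tall, stand 841 mm apart (outside-to-outside). Between them sit 5 shelves, each 28 mm thick and 302 mm deep, spanning the full gap between the sides. The bottom shelf rests on the floor (its underside at z = 0) and the clear gap between one shelf's top and the next shelf's underside is 387 mm.


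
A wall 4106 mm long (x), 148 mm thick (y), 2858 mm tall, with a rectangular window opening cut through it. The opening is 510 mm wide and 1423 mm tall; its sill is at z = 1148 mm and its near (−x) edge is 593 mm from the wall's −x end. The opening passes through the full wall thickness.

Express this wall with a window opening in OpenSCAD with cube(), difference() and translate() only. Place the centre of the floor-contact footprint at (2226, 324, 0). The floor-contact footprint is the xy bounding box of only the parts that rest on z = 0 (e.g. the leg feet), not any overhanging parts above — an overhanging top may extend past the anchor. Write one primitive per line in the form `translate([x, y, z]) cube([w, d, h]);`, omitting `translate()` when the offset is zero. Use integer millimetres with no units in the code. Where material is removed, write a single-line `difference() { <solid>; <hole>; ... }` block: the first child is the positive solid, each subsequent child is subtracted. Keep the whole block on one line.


difference() { translate([173, 250, 0]) cube([4106, 148, 2858]); translate([766, 250, 1148]) cube([510, 148, 1423]); }


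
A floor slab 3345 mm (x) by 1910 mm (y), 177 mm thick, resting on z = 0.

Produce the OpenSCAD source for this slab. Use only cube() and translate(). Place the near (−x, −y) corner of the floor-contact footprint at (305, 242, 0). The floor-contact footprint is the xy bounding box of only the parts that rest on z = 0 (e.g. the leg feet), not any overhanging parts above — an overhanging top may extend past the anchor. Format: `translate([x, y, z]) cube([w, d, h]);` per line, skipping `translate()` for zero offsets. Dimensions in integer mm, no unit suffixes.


translate([305, 242, 0]) cube([3345, 1910, 177]);


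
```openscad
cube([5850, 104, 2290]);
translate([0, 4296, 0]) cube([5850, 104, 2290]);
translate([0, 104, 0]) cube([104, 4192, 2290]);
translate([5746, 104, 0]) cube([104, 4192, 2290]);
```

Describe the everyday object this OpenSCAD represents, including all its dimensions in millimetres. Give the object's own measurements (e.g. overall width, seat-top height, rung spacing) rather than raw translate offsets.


The wall frame of a small rectangular building: four walls, each 2290 mm tall and 104 mm thick, enclosing a footprint 5850 mm (x) by 4400 mm (y) outside-to-outside, with no floor or roof. The front and back walls (the −y and +y sides) span the full width; the two side walls fit between them.


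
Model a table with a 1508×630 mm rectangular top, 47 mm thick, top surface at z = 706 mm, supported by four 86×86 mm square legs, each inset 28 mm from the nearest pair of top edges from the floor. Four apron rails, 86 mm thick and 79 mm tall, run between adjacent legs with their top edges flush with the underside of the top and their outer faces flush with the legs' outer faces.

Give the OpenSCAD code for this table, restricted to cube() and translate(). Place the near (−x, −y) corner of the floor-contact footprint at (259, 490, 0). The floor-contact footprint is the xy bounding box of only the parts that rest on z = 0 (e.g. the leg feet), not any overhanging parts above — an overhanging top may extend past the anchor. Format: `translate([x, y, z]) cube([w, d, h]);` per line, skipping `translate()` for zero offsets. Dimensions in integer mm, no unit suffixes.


translate([231, 462, 659]) cube([1508, 630, 47]);
translate([259, 490, 0]) cube([86, 86, 659]);
translate([1625, 490, 0]) cube([86, 86, 659]);
translate([259, 978, 0]) cube([86, 86, 659]);
translate([1625, 978, 0]) cube([86, 86, 659]);
translate([345, 490, 580]) cube([1280, 86, 79]);
translate([345, 978, 580]) cube([1280, 86, 79]);
translate([259, 576, 580]) cube([86, 402, 79]);
translate([1625, 576, 580]) cube([86, 402, 79]);


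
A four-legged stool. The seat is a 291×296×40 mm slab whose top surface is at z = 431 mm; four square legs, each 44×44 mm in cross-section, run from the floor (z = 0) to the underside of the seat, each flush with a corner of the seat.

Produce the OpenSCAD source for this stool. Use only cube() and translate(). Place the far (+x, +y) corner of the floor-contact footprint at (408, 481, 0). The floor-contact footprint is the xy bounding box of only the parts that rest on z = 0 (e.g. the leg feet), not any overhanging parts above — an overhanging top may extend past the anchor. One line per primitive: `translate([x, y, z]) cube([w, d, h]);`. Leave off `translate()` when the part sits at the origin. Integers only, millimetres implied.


translate([117, 185, 391]) cube([291, 296, 40]);
translate([117, 185, 0]) cube([44, 44, 391]);
translate([364, 185, 0]) cube([44, 44, 391]);
translate([117, 437, 0]) cube([44, 44, 391]);
translate([364, 437, 0]) cube([44, 44, 391]);


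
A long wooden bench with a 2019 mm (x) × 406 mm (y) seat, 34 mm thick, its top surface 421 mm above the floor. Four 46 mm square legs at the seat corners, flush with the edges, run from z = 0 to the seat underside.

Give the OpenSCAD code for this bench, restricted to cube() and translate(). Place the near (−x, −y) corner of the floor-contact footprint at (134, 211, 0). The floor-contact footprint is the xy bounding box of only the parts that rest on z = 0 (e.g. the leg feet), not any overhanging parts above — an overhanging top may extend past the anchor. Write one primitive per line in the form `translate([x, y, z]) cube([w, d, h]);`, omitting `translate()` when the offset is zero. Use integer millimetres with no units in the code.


translate([134, 211, 387]) cube([2019, 406, 34]);
translate([134, 211, 0]) cube([46, 46, 387]);
translate([134, 571, 0]) cube([46, 46, 387]);
translate([2107, 211, 0]) cube([46, 46, 387]);
translate([2107, 571, 0]) cube([46, 46, 387]);


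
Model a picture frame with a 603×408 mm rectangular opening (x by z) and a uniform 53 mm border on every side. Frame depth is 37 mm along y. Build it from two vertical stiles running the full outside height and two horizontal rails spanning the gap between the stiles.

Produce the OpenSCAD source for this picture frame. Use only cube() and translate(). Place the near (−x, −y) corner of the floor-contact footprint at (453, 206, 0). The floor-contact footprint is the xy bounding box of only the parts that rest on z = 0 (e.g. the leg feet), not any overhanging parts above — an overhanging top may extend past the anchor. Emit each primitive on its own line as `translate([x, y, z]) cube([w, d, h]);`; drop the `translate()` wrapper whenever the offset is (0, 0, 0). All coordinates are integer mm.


translate([453, 206, 0]) cube([53, 37, 514]);
translate([1109, 206, 0]) cube([53, 37, 514]);
translate([506, 206, 0]) cube([603, 37, 53]);
translate([506, 206, 461]) cube([603, 37, 53]);


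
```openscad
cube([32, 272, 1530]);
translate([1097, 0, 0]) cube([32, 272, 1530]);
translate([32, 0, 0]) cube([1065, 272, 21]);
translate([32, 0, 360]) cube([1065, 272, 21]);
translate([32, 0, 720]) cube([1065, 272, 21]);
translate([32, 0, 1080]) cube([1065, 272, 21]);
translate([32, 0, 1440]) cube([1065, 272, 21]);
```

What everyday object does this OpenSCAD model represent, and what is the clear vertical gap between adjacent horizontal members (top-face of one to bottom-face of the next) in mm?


A bookshelf. The clear shelf gap is 339 mm.

Two tall side panels with 5 horizontal boards between them — a bookshelf. The first two shelf undersides are at z = 0 and z = 360; with shelf thickness 21, the clear gap is 360 − 0 − 21 = 339 mm.


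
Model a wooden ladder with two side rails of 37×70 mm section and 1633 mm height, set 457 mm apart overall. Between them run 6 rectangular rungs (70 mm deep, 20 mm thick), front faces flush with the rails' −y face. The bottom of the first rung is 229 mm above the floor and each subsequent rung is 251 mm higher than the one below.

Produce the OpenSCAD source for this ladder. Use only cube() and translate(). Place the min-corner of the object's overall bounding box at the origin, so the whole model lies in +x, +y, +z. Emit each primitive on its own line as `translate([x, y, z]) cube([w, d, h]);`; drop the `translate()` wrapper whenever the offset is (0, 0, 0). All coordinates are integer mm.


cube([37, 70, 1633]);
translate([420, 0, 0]) cube([37, 70, 1633]);
translate([37, 0, 229]) cube([383, 70, 20]);
translate([37, 0, 480]) cube([383, 70, 20]);
translate([37, 0, 731]) cube([383, 70, 20]);
translate([37, 0, 982]) cube([383, 70, 20]);
translate([37, 0, 1233]) cube([383, 70, 20]);
translate([37, 0, 1484]) cube([383, 70, 20]);


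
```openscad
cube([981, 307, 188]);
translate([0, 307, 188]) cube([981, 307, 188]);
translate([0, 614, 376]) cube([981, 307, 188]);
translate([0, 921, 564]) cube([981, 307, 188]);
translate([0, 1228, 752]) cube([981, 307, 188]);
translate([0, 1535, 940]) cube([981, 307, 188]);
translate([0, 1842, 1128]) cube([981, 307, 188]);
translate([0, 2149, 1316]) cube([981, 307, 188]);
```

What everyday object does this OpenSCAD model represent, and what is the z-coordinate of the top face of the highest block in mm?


A staircase. The total rise is 1504 mm.

8 identical blocks, each offset up and back from the previous — a staircase. Each step is 188 mm tall and there are 8 of them, so the total rise is 8 × 188 = 1504 mm.


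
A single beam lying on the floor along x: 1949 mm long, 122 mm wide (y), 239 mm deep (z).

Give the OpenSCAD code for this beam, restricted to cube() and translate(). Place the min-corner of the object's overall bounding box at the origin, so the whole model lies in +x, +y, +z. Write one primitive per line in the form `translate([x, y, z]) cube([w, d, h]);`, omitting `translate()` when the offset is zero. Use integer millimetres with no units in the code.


cube([1949, 122, 239]);


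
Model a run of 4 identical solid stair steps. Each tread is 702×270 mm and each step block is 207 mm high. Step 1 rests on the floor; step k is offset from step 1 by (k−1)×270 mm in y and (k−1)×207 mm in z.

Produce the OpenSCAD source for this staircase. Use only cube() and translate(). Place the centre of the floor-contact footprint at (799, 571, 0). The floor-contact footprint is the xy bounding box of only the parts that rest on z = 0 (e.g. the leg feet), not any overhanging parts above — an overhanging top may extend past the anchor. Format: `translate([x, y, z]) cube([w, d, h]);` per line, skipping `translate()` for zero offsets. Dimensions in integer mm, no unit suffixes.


translate([448, 436, 0]) cube([702, 270, 207]);
translate([448, 706, 207]) cube([702, 270, 207]);
translate([448, 976, 414]) cube([702, 270, 207]);
translate([448, 1246, 621]) cube([702, 270, 207]);


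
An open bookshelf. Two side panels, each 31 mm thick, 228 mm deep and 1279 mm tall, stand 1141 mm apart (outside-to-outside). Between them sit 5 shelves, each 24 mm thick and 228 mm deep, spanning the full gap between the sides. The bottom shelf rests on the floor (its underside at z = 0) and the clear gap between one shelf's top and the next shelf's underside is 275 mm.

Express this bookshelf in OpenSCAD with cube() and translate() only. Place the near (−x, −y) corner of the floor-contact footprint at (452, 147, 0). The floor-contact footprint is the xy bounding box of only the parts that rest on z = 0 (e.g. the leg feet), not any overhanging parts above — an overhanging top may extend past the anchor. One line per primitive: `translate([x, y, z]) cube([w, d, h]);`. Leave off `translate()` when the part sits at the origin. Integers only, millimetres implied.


translate([452, 147, 0]) cube([31, 228, 1279]);
translate([1562, 147, 0]) cube([31, 228, 1279]);
translate([483, 147, 0]) cube([1079, 228, 24]);
translate([483, 147, 299]) cube([1079, 228, 24]);
translate([483, 147, 598]) cube([1079, 228, 24]);
translate([483, 147, 897]) cube([1079, 228, 24]);
translate([483, 147, 1196]) cube([1079, 228, 24]);


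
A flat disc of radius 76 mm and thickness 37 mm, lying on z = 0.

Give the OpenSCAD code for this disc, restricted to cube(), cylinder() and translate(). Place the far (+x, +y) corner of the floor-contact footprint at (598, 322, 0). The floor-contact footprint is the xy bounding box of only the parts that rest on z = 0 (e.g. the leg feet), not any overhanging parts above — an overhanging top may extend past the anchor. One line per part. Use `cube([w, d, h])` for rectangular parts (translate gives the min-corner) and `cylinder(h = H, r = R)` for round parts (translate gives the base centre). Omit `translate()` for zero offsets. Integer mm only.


translate([522, 246, 0]) cylinder(h = 37, r = 76);


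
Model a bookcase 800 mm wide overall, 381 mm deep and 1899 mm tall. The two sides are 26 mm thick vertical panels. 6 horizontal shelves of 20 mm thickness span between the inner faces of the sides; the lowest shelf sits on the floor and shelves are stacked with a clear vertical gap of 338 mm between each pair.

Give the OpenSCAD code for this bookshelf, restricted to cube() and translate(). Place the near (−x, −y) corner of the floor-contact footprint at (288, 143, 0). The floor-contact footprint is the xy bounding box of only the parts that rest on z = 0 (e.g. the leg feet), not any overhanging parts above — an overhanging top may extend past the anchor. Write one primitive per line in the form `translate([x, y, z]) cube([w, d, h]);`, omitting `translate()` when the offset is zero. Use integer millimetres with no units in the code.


translate([288, 143, 0]) cube([26, 381, 1899]);
translate([1062, 143, 0]) cube([26, 381, 1899]);
translate([314, 143, 0]) cube([748, 381, 20]);
translate([314, 143, 358]) cube([748, 381, 20]);
translate([314, 143, 716]) cube([748, 381, 20]);
translate([314, 143, 1074]) cube([748, 381, 20]);
translate([314, 143, 1432]) cube([748, 381, 20]);
translate([314, 143, 1790]) cube([748, 381, 20]);


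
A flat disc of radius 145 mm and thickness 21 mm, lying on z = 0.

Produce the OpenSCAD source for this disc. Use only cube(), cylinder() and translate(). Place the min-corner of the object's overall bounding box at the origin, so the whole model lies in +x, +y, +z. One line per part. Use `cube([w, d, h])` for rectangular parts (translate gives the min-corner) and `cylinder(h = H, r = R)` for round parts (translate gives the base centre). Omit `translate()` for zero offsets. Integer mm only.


translate([145, 145, 0]) cylinder(h = 21, r = 145);


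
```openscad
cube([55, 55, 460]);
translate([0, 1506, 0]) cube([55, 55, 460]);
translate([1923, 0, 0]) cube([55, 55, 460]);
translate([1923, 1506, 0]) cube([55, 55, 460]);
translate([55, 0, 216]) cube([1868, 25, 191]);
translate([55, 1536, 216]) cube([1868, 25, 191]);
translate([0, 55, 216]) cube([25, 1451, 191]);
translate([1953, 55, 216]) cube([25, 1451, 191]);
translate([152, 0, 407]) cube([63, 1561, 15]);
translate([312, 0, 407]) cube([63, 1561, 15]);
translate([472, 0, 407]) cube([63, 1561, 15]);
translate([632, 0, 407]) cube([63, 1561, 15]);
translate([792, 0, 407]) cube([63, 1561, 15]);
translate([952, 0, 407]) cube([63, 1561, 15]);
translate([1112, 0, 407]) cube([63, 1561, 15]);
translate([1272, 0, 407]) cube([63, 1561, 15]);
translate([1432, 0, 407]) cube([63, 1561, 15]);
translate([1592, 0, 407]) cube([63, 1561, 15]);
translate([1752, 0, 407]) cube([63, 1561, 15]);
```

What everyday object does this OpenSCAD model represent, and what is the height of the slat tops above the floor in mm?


A bed frame. The slat-top height is 422 mm.

Four posts, four rails, and a row of slats — a bed frame. Slats sit on the rails at z = 216 + 191 = 407; with slat thickness 15, the top is 422 mm.


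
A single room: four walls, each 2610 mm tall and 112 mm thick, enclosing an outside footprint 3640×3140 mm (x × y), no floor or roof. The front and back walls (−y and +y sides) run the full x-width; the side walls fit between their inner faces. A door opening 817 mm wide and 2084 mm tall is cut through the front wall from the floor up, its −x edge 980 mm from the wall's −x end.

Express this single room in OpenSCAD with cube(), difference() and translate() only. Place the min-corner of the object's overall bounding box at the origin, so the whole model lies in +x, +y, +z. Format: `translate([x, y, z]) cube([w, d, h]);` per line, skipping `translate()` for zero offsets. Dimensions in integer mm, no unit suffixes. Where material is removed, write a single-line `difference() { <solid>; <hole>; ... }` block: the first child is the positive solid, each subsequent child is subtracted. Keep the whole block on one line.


difference() { cube([3640, 112, 2610]); translate([980, 0, 0]) cube([817, 112, 2084]); }
translate([0, 3028, 0]) cube([3640, 112, 2610]);
translate([0, 112, 0]) cube([112, 2916, 2610]);
translate([3528, 112, 0]) cube([112, 2916, 2610]);


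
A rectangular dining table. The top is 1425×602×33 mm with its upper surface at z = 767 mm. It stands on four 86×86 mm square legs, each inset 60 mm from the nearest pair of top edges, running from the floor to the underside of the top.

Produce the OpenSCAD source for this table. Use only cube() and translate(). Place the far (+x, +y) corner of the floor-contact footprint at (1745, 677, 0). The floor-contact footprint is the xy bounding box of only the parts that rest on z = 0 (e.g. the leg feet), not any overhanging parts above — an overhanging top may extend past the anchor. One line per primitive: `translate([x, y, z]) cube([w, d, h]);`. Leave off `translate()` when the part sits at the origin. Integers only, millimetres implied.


translate([380, 135, 734]) cube([1425, 602, 33]);
translate([440, 195, 0]) cube([86, 86, 734]);
translate([1659, 195, 0]) cube([86, 86, 734]);
translate([440, 591, 0]) cube([86, 86, 734]);
translate([1659, 591, 0]) cube([86, 86, 734]);


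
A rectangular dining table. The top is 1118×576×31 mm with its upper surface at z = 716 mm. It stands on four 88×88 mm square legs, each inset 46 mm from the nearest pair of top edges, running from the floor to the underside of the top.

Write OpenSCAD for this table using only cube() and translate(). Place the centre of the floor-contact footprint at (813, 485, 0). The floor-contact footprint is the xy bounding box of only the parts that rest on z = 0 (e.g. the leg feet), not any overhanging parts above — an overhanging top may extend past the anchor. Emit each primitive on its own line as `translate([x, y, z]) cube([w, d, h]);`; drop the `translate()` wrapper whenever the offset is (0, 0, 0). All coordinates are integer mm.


// leg_h = 716 - 31 = 685
translate([254, 197, 685]) cube([1118, 576, 31]);
translate([300, 243, 0]) cube([88, 88, 685]);
translate([1238, 243, 0]) cube([88, 88, 685]);
translate([300, 639, 0]) cube([88, 88, 685]);
translate([1238, 639, 0]) cube([88, 88, 685]);


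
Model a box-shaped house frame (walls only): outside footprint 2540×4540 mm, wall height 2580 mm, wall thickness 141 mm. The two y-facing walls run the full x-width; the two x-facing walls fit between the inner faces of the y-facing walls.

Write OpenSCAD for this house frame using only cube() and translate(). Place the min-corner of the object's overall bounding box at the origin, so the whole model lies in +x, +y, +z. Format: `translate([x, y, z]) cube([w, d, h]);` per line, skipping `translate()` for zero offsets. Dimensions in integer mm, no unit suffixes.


cube([2540, 141, 2580]);
translate([0, 4399, 0]) cube([2540, 141, 2580]);
translate([0, 141, 0]) cube([141, 4258, 2580]);
translate([2399, 141, 0]) cube([141, 4258, 2580]);


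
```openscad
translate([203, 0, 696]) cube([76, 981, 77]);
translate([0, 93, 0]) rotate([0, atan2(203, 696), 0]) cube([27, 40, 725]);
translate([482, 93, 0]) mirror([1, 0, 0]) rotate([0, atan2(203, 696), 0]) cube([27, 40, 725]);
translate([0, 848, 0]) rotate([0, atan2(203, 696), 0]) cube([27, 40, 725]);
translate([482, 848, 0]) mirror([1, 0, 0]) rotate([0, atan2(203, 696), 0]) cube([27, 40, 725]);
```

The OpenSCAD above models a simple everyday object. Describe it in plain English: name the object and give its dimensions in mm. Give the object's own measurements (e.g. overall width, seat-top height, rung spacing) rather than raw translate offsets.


A sawhorse. A 76×981×77 mm beam (x, y, z) sits on two A-frame leg pairs. Each pair is two raked legs of 27×40 mm section (40 mm along y) splaying symmetrically in x. Each leg rises 696 mm vertically over 203 mm of horizontal reach and is 725 mm long along its own axis. Every leg's outer bottom edge rests on the floor and its outer top edge meets a bottom edge of the beam — the left legs (tilting toward +x) meet the beam's −x bottom edge, the right legs (their mirror images, tilting toward −x) meet its +x bottom edge — so the leg tops tuck under the beam, the beam's underside is 696 mm above the floor, and the feet are 482 mm apart outside-to-outside with the beam centred between them. The two leg pairs are set in 93 mm from either end of the beam.


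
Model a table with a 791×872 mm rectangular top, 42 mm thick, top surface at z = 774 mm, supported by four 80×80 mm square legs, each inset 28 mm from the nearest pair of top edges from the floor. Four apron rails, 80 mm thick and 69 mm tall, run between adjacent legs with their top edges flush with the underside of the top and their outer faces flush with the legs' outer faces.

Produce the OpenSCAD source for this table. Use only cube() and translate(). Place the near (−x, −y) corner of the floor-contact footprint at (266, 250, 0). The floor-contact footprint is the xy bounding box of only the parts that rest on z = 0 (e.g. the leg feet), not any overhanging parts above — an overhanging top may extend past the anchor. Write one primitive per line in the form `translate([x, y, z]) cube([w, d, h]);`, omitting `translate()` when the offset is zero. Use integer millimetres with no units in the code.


translate([238, 222, 732]) cube([791, 872, 42]);
translate([266, 250, 0]) cube([80, 80, 732]);
translate([921, 250, 0]) cube([80, 80, 732]);
translate([266, 986, 0]) cube([80, 80, 732]);
translate([921, 986, 0]) cube([80, 80, 732]);
translate([346, 250, 663]) cube([575, 80, 69]);
translate([346, 986, 663]) cube([575, 80, 69]);
translate([266, 330, 663]) cube([80, 656, 69]);
translate([921, 330, 663]) cube([80, 656, 69]);


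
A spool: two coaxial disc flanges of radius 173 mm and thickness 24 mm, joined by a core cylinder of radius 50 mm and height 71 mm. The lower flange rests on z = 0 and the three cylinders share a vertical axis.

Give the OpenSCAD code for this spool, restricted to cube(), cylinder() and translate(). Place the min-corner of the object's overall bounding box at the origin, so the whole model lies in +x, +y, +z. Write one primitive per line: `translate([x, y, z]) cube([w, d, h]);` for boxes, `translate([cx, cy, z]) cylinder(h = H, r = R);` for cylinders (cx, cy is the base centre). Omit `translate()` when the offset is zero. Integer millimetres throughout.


translate([173, 173, 0]) cylinder(h = 24, r = 173);
translate([173, 173, 24]) cylinder(h = 71, r = 50);
translate([173, 173, 95]) cylinder(h = 24, r = 173);


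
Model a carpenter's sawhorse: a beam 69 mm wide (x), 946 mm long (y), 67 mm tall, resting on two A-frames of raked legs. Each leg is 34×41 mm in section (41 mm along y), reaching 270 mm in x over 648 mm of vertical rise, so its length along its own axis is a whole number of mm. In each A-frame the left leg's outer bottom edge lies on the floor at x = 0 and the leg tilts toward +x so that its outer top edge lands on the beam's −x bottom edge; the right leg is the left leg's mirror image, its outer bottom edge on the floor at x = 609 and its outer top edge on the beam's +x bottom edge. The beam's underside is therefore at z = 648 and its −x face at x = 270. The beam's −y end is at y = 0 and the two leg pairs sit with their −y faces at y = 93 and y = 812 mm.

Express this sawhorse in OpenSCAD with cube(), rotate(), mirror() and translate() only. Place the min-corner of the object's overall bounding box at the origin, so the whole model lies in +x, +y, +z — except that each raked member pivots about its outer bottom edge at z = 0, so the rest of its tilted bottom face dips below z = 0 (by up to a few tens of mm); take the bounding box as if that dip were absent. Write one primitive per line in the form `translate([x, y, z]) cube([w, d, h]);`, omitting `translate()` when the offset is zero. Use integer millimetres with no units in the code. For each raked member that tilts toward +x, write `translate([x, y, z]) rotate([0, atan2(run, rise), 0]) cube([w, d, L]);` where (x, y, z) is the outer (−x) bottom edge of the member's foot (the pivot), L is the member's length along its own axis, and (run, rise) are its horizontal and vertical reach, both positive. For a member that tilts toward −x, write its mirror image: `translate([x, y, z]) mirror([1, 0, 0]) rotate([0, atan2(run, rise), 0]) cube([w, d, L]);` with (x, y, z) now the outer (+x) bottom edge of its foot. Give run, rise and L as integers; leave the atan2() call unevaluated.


translate([270, 0, 648]) cube([69, 946, 67]);
translate([0, 93, 0]) rotate([0, atan2(270, 648), 0]) cube([34, 41, 702]);
translate([609, 93, 0]) mirror([1, 0, 0]) rotate([0, atan2(270, 648), 0]) cube([34, 41, 702]);
translate([0, 812, 0]) rotate([0, atan2(270, 648), 0]) cube([34, 41, 702]);
translate([609, 812, 0]) mirror([1, 0, 0]) rotate([0, atan2(270, 648), 0]) cube([34, 41, 702]);
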